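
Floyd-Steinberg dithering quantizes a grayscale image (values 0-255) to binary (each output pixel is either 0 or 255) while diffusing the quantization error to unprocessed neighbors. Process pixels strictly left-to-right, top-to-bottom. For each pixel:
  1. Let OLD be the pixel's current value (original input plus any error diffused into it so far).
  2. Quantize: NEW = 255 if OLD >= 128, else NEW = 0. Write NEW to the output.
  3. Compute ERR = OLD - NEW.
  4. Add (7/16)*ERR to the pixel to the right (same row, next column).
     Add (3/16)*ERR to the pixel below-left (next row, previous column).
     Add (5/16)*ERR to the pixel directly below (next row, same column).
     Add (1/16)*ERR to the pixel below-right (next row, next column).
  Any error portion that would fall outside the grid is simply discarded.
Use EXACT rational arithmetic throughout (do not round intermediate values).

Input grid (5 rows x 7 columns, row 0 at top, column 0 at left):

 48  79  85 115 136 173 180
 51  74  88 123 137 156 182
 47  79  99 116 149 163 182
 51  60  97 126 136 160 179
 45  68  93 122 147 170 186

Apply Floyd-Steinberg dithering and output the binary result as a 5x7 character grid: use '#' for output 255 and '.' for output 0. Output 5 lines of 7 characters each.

Answer: ..#.##.
...#.##
.#.#.#.
..#.#.#
..#.###

Derivation:
(0,0): OLD=48 → NEW=0, ERR=48
(0,1): OLD=100 → NEW=0, ERR=100
(0,2): OLD=515/4 → NEW=255, ERR=-505/4
(0,3): OLD=3825/64 → NEW=0, ERR=3825/64
(0,4): OLD=166039/1024 → NEW=255, ERR=-95081/1024
(0,5): OLD=2168865/16384 → NEW=255, ERR=-2009055/16384
(0,6): OLD=33122535/262144 → NEW=0, ERR=33122535/262144
(1,0): OLD=339/4 → NEW=0, ERR=339/4
(1,1): OLD=3893/32 → NEW=0, ERR=3893/32
(1,2): OLD=122089/1024 → NEW=0, ERR=122089/1024
(1,3): OLD=690333/4096 → NEW=255, ERR=-354147/4096
(1,4): OLD=13343167/262144 → NEW=0, ERR=13343167/262144
(1,5): OLD=331008031/2097152 → NEW=255, ERR=-203765729/2097152
(1,6): OLD=5748288881/33554432 → NEW=255, ERR=-2808091279/33554432
(2,0): OLD=49303/512 → NEW=0, ERR=49303/512
(2,1): OLD=3060509/16384 → NEW=255, ERR=-1117411/16384
(2,2): OLD=25640951/262144 → NEW=0, ERR=25640951/262144
(2,3): OLD=311991583/2097152 → NEW=255, ERR=-222782177/2097152
(2,4): OLD=1590620679/16777216 → NEW=0, ERR=1590620679/16777216
(2,5): OLD=86761041381/536870912 → NEW=255, ERR=-50141041179/536870912
(2,6): OLD=935569478547/8589934592 → NEW=0, ERR=935569478547/8589934592
(3,0): OLD=17905591/262144 → NEW=0, ERR=17905591/262144
(3,1): OLD=194885243/2097152 → NEW=0, ERR=194885243/2097152
(3,2): OLD=2416619753/16777216 → NEW=255, ERR=-1861570327/16777216
(3,3): OLD=4573367747/67108864 → NEW=0, ERR=4573367747/67108864
(3,4): OLD=1471383646135/8589934592 → NEW=255, ERR=-719049674825/8589934592
(3,5): OLD=8283353880357/68719476736 → NEW=0, ERR=8283353880357/68719476736
(3,6): OLD=285800784405371/1099511627776 → NEW=255, ERR=5425319322491/1099511627776
(4,0): OLD=2810828809/33554432 → NEW=0, ERR=2810828809/33554432
(4,1): OLD=62896336805/536870912 → NEW=0, ERR=62896336805/536870912
(4,2): OLD=1100938470507/8589934592 → NEW=255, ERR=-1089494850453/8589934592
(4,3): OLD=4478885348297/68719476736 → NEW=0, ERR=4478885348297/68719476736
(4,4): OLD=96875804971075/549755813888 → NEW=255, ERR=-43311927570365/549755813888
(4,5): OLD=2971210551584043/17592186044416 → NEW=255, ERR=-1514796889742037/17592186044416
(4,6): OLD=44305331579158429/281474976710656 → NEW=255, ERR=-27470787482058851/281474976710656
Row 0: ..#.##.
Row 1: ...#.##
Row 2: .#.#.#.
Row 3: ..#.#.#
Row 4: ..#.###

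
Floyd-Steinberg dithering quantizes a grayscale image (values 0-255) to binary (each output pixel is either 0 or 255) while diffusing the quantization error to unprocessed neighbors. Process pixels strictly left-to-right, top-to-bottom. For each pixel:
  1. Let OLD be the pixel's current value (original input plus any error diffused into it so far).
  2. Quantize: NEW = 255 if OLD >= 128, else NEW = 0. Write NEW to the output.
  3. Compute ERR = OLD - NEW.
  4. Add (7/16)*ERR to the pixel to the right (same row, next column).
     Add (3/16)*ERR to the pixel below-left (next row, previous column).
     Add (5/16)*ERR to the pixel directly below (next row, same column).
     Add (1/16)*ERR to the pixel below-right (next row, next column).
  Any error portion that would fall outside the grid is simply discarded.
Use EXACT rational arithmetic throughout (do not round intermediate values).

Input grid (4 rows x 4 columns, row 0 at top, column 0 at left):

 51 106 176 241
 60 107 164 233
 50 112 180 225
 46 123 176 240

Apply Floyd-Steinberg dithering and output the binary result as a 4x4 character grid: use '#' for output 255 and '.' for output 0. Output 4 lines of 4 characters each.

Answer: .#.#
..##
.###
..##

Derivation:
(0,0): OLD=51 → NEW=0, ERR=51
(0,1): OLD=2053/16 → NEW=255, ERR=-2027/16
(0,2): OLD=30867/256 → NEW=0, ERR=30867/256
(0,3): OLD=1203205/4096 → NEW=255, ERR=158725/4096
(1,0): OLD=13359/256 → NEW=0, ERR=13359/256
(1,1): OLD=237641/2048 → NEW=0, ERR=237641/2048
(1,2): OLD=16501501/65536 → NEW=255, ERR=-210179/65536
(1,3): OLD=263446907/1048576 → NEW=255, ERR=-3939973/1048576
(2,0): OLD=2885683/32768 → NEW=0, ERR=2885683/32768
(2,1): OLD=198652001/1048576 → NEW=255, ERR=-68734879/1048576
(2,2): OLD=328974085/2097152 → NEW=255, ERR=-205799675/2097152
(2,3): OLD=6063024017/33554432 → NEW=255, ERR=-2493356143/33554432
(3,0): OLD=1027256579/16777216 → NEW=0, ERR=1027256579/16777216
(3,1): OLD=31247844317/268435456 → NEW=0, ERR=31247844317/268435456
(3,2): OLD=765500685859/4294967296 → NEW=255, ERR=-329715974621/4294967296
(3,3): OLD=12167436928373/68719476736 → NEW=255, ERR=-5356029639307/68719476736
Row 0: .#.#
Row 1: ..##
Row 2: .###
Row 3: ..##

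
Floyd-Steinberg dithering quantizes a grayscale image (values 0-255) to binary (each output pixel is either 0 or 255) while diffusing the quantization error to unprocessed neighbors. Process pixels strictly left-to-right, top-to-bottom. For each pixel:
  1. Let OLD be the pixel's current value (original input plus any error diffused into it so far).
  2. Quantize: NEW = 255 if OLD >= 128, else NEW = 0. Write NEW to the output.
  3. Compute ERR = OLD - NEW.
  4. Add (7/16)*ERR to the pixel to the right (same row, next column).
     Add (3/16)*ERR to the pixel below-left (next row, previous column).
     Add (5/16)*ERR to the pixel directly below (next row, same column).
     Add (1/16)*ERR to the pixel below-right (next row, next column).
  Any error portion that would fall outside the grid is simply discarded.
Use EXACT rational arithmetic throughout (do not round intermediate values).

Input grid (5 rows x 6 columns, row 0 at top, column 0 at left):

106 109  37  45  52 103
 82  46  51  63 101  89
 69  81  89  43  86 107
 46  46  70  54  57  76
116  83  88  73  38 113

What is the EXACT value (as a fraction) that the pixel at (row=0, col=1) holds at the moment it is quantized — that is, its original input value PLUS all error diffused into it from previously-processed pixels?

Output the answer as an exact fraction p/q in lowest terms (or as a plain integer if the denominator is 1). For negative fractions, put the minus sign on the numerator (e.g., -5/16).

(0,0): OLD=106 → NEW=0, ERR=106
(0,1): OLD=1243/8 → NEW=255, ERR=-797/8
Target (0,1): original=109, with diffused error = 1243/8

Answer: 1243/8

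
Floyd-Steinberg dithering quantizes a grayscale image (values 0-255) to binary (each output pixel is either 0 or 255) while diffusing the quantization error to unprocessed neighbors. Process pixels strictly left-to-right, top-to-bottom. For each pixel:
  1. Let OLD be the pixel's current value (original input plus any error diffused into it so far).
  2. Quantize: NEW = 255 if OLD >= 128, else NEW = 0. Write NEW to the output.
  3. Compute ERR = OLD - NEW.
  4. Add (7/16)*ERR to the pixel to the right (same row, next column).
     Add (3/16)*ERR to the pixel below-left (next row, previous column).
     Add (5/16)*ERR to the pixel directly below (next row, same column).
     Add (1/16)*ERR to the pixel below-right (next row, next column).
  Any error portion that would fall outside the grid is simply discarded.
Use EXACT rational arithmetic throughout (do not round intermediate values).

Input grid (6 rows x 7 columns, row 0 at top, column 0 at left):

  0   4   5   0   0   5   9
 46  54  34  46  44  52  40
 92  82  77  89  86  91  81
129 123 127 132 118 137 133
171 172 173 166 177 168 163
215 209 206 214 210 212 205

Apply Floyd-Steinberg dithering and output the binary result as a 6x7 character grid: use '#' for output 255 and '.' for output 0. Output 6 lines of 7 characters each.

Answer: .......
.......
.#.#.#.
#.#.#.#
#.###.#
###.###

Derivation:
(0,0): OLD=0 → NEW=0, ERR=0
(0,1): OLD=4 → NEW=0, ERR=4
(0,2): OLD=27/4 → NEW=0, ERR=27/4
(0,3): OLD=189/64 → NEW=0, ERR=189/64
(0,4): OLD=1323/1024 → NEW=0, ERR=1323/1024
(0,5): OLD=91181/16384 → NEW=0, ERR=91181/16384
(0,6): OLD=2997563/262144 → NEW=0, ERR=2997563/262144
(1,0): OLD=187/4 → NEW=0, ERR=187/4
(1,1): OLD=2463/32 → NEW=0, ERR=2463/32
(1,2): OLD=72281/1024 → NEW=0, ERR=72281/1024
(1,3): OLD=2511/32 → NEW=0, ERR=2511/32
(1,4): OLD=20961527/262144 → NEW=0, ERR=20961527/262144
(1,5): OLD=190730177/2097152 → NEW=0, ERR=190730177/2097152
(1,6): OLD=2808862207/33554432 → NEW=0, ERR=2808862207/33554432
(2,0): OLD=61973/512 → NEW=0, ERR=61973/512
(2,1): OLD=2869905/16384 → NEW=255, ERR=-1308015/16384
(2,2): OLD=21929415/262144 → NEW=0, ERR=21929415/262144
(2,3): OLD=355519019/2097152 → NEW=255, ERR=-179254741/2097152
(2,4): OLD=400763809/4194304 → NEW=0, ERR=400763809/4194304
(2,5): OLD=97666102533/536870912 → NEW=255, ERR=-39235980027/536870912
(2,6): OLD=694668743635/8589934592 → NEW=0, ERR=694668743635/8589934592
(3,0): OLD=39808211/262144 → NEW=255, ERR=-27038509/262144
(3,1): OLD=159753525/2097152 → NEW=0, ERR=159753525/2097152
(3,2): OLD=1387918499/8388608 → NEW=255, ERR=-751176541/8388608
(3,3): OLD=11979733623/134217728 → NEW=0, ERR=11979733623/134217728
(3,4): OLD=1441936507283/8589934592 → NEW=255, ERR=-748496813677/8589934592
(3,5): OLD=6677775519751/68719476736 → NEW=0, ERR=6677775519751/68719476736
(3,6): OLD=215744019434409/1099511627776 → NEW=255, ERR=-64631445648471/1099511627776
(4,0): OLD=5135528087/33554432 → NEW=255, ERR=-3420852073/33554432
(4,1): OLD=68701066709/536870912 → NEW=0, ERR=68701066709/536870912
(4,2): OLD=1911243364135/8589934592 → NEW=255, ERR=-279189956825/8589934592
(4,3): OLD=10839678059461/68719476736 → NEW=255, ERR=-6683788508219/68719476736
(4,4): OLD=9003382261623/68719476736 → NEW=255, ERR=-8520084306057/68719476736
(4,5): OLD=2245757925667515/17592186044416 → NEW=0, ERR=2245757925667515/17592186044416
(4,6): OLD=58139721564688109/281474976710656 → NEW=255, ERR=-13636397496529171/281474976710656
(5,0): OLD=1779270971567/8589934592 → NEW=255, ERR=-411162349393/8589934592
(5,1): OLD=14814691082727/68719476736 → NEW=255, ERR=-2708775484953/68719476736
(5,2): OLD=23139092458535/137438953472 → NEW=255, ERR=-11907840676825/137438953472
(5,3): OLD=264810661722621/2199023255552 → NEW=0, ERR=264810661722621/2199023255552
(5,4): OLD=68059658172850057/281474976710656 → NEW=255, ERR=-3716460888367223/281474976710656
(5,5): OLD=516300535515089403/2251799813685248 → NEW=255, ERR=-57908416974648837/2251799813685248
(5,6): OLD=6722545584689346661/36028797018963968 → NEW=255, ERR=-2464797655146465179/36028797018963968
Row 0: .......
Row 1: .......
Row 2: .#.#.#.
Row 3: #.#.#.#
Row 4: #.###.#
Row 5: ###.###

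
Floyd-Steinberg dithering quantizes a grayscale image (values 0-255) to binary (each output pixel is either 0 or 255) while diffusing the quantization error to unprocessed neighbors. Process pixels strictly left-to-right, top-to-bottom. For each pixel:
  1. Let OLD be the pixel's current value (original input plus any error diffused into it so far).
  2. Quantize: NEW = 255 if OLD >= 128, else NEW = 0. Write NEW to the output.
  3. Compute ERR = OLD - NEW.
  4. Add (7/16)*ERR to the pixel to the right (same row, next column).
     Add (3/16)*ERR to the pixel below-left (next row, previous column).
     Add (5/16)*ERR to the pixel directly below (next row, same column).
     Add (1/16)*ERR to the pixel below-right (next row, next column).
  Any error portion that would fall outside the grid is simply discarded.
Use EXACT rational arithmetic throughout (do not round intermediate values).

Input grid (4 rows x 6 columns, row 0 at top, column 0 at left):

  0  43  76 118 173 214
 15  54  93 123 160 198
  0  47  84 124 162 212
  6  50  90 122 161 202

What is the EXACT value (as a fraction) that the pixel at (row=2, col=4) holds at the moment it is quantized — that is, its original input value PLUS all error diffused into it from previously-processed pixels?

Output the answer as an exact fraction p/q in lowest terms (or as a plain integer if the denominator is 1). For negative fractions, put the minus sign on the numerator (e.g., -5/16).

Answer: 43040130559/268435456

Derivation:
(0,0): OLD=0 → NEW=0, ERR=0
(0,1): OLD=43 → NEW=0, ERR=43
(0,2): OLD=1517/16 → NEW=0, ERR=1517/16
(0,3): OLD=40827/256 → NEW=255, ERR=-24453/256
(0,4): OLD=537437/4096 → NEW=255, ERR=-507043/4096
(0,5): OLD=10475403/65536 → NEW=255, ERR=-6236277/65536
(1,0): OLD=369/16 → NEW=0, ERR=369/16
(1,1): OLD=12199/128 → NEW=0, ERR=12199/128
(1,2): OLD=610723/4096 → NEW=255, ERR=-433757/4096
(1,3): OLD=483903/16384 → NEW=0, ERR=483903/16384
(1,4): OLD=115789205/1048576 → NEW=0, ERR=115789205/1048576
(1,5): OLD=3503708035/16777216 → NEW=255, ERR=-774482045/16777216
(2,0): OLD=51357/2048 → NEW=0, ERR=51357/2048
(2,1): OLD=4544223/65536 → NEW=0, ERR=4544223/65536
(2,2): OLD=97242109/1048576 → NEW=0, ERR=97242109/1048576
(2,3): OLD=1576122165/8388608 → NEW=255, ERR=-562972875/8388608
(2,4): OLD=43040130559/268435456 → NEW=255, ERR=-25410910721/268435456
Target (2,4): original=162, with diffused error = 43040130559/268435456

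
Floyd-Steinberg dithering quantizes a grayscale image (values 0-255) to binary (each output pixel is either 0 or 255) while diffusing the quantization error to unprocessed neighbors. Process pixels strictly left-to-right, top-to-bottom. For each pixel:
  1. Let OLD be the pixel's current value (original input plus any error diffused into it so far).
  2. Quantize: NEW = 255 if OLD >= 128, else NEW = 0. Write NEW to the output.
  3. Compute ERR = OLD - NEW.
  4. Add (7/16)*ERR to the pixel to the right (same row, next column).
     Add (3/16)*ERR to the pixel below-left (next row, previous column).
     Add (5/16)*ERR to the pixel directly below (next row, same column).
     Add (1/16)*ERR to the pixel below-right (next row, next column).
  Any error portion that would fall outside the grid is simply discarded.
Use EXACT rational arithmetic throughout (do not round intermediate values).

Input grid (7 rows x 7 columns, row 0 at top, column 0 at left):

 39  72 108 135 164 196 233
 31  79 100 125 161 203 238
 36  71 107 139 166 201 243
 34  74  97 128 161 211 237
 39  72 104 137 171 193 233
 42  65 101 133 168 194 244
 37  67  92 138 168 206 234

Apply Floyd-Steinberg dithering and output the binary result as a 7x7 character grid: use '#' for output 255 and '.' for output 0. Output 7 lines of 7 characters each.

(0,0): OLD=39 → NEW=0, ERR=39
(0,1): OLD=1425/16 → NEW=0, ERR=1425/16
(0,2): OLD=37623/256 → NEW=255, ERR=-27657/256
(0,3): OLD=359361/4096 → NEW=0, ERR=359361/4096
(0,4): OLD=13263431/65536 → NEW=255, ERR=-3448249/65536
(0,5): OLD=181383153/1048576 → NEW=255, ERR=-86003727/1048576
(0,6): OLD=3307065239/16777216 → NEW=255, ERR=-971124841/16777216
(1,0): OLD=15331/256 → NEW=0, ERR=15331/256
(1,1): OLD=235957/2048 → NEW=0, ERR=235957/2048
(1,2): OLD=9087321/65536 → NEW=255, ERR=-7624359/65536
(1,3): OLD=22256357/262144 → NEW=0, ERR=22256357/262144
(1,4): OLD=2882435087/16777216 → NEW=255, ERR=-1395754993/16777216
(1,5): OLD=17022844095/134217728 → NEW=0, ERR=17022844095/134217728
(1,6): OLD=580407546193/2147483648 → NEW=255, ERR=32799215953/2147483648
(2,0): OLD=2500759/32768 → NEW=0, ERR=2500759/32768
(2,1): OLD=128264301/1048576 → NEW=0, ERR=128264301/1048576
(2,2): OLD=2470949767/16777216 → NEW=255, ERR=-1807240313/16777216
(2,3): OLD=12822389775/134217728 → NEW=0, ERR=12822389775/134217728
(2,4): OLD=226436300671/1073741824 → NEW=255, ERR=-47367864449/1073741824
(2,5): OLD=7524725846037/34359738368 → NEW=255, ERR=-1237007437803/34359738368
(2,6): OLD=131913396074723/549755813888 → NEW=255, ERR=-8274336466717/549755813888
(3,0): OLD=1355339687/16777216 → NEW=0, ERR=1355339687/16777216
(3,1): OLD=17735706651/134217728 → NEW=255, ERR=-16489813989/134217728
(3,2): OLD=37736301633/1073741824 → NEW=0, ERR=37736301633/1073741824
(3,3): OLD=679576496151/4294967296 → NEW=255, ERR=-415640164329/4294967296
(3,4): OLD=57227487990695/549755813888 → NEW=0, ERR=57227487990695/549755813888
(3,5): OLD=1054266046299237/4398046511104 → NEW=255, ERR=-67235814032283/4398046511104
(3,6): OLD=15717431261172923/70368744177664 → NEW=255, ERR=-2226598504131397/70368744177664
(4,0): OLD=88496007785/2147483648 → NEW=0, ERR=88496007785/2147483648
(4,1): OLD=2174089387605/34359738368 → NEW=0, ERR=2174089387605/34359738368
(4,2): OLD=64234282293787/549755813888 → NEW=0, ERR=64234282293787/549755813888
(4,3): OLD=789849232668313/4398046511104 → NEW=255, ERR=-331652627663207/4398046511104
(4,4): OLD=5686631704998075/35184372088832 → NEW=255, ERR=-3285383177654085/35184372088832
(4,5): OLD=166569775361301371/1125899906842624 → NEW=255, ERR=-120534700883567749/1125899906842624
(4,6): OLD=3158271697801551821/18014398509481984 → NEW=255, ERR=-1435399922116354099/18014398509481984
(5,0): OLD=36691692968911/549755813888 → NEW=0, ERR=36691692968911/549755813888
(5,1): OLD=608936436554309/4398046511104 → NEW=255, ERR=-512565423777211/4398046511104
(5,2): OLD=2685991022939443/35184372088832 → NEW=0, ERR=2685991022939443/35184372088832
(5,3): OLD=37331510196461215/281474976710656 → NEW=255, ERR=-34444608864756065/281474976710656
(5,4): OLD=1089801417622665653/18014398509481984 → NEW=0, ERR=1089801417622665653/18014398509481984
(5,5): OLD=23957105436398682085/144115188075855872 → NEW=255, ERR=-12792267522944565275/144115188075855872
(5,6): OLD=400235382989778531531/2305843009213693952 → NEW=255, ERR=-187754584359713426229/2305843009213693952
(6,0): OLD=2533614981998375/70368744177664 → NEW=0, ERR=2533614981998375/70368744177664
(6,1): OLD=72977847567924819/1125899906842624 → NEW=0, ERR=72977847567924819/1125899906842624
(6,2): OLD=2053376104654088345/18014398509481984 → NEW=0, ERR=2053376104654088345/18014398509481984
(6,3): OLD=23885890730702945031/144115188075855872 → NEW=255, ERR=-12863482228640302329/144115188075855872
(6,4): OLD=35614608043092036581/288230376151711744 → NEW=0, ERR=35614608043092036581/288230376151711744
(6,5): OLD=8147326035322485017225/36893488147419103232 → NEW=255, ERR=-1260513442269386306935/36893488147419103232
(6,6): OLD=111010438293400535543343/590295810358705651712 → NEW=255, ERR=-39514993348069405643217/590295810358705651712
Row 0: ..#.###
Row 1: ..#.#.#
Row 2: ..#.###
Row 3: .#.#.##
Row 4: ...####
Row 5: .#.#.##
Row 6: ...#.##

Answer: ..#.###
..#.#.#
..#.###
.#.#.##
...####
.#.#.##
...#.##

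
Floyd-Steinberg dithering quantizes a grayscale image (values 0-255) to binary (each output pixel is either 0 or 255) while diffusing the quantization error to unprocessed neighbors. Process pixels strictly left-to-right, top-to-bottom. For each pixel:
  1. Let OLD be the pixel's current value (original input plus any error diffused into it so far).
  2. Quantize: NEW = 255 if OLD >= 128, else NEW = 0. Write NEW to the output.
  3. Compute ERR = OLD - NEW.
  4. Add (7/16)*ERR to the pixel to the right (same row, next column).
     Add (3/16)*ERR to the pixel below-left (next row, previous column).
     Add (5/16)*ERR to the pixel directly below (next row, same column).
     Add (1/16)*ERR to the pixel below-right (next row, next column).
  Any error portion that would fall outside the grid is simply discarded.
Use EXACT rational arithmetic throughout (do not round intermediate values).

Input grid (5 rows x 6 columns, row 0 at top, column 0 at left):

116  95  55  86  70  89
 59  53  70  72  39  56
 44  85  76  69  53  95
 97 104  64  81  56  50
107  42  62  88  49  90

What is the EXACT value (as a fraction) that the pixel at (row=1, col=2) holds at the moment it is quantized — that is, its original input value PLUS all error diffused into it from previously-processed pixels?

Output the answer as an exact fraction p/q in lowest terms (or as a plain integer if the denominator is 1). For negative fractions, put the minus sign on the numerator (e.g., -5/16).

(0,0): OLD=116 → NEW=0, ERR=116
(0,1): OLD=583/4 → NEW=255, ERR=-437/4
(0,2): OLD=461/64 → NEW=0, ERR=461/64
(0,3): OLD=91291/1024 → NEW=0, ERR=91291/1024
(0,4): OLD=1785917/16384 → NEW=0, ERR=1785917/16384
(0,5): OLD=35832235/262144 → NEW=255, ERR=-31014485/262144
(1,0): OLD=4785/64 → NEW=0, ERR=4785/64
(1,1): OLD=30807/512 → NEW=0, ERR=30807/512
(1,2): OLD=1777059/16384 → NEW=0, ERR=1777059/16384
Target (1,2): original=70, with diffused error = 1777059/16384

Answer: 1777059/16384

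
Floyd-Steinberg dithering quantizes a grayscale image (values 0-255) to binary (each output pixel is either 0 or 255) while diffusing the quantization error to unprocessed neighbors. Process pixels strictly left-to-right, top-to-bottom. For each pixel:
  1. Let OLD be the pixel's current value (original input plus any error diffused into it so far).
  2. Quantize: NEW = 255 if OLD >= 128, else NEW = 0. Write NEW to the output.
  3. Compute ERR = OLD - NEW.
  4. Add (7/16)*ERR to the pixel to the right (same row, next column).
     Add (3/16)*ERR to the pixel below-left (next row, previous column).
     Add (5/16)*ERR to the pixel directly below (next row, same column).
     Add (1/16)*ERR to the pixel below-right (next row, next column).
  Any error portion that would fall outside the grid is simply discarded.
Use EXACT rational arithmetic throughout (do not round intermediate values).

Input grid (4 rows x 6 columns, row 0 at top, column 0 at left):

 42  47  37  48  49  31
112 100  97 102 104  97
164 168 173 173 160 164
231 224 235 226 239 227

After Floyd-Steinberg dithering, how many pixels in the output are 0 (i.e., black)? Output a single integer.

Answer: 10

Derivation:
(0,0): OLD=42 → NEW=0, ERR=42
(0,1): OLD=523/8 → NEW=0, ERR=523/8
(0,2): OLD=8397/128 → NEW=0, ERR=8397/128
(0,3): OLD=157083/2048 → NEW=0, ERR=157083/2048
(0,4): OLD=2705213/32768 → NEW=0, ERR=2705213/32768
(0,5): OLD=35189419/524288 → NEW=0, ERR=35189419/524288
(1,0): OLD=17585/128 → NEW=255, ERR=-15055/128
(1,1): OLD=85911/1024 → NEW=0, ERR=85911/1024
(1,2): OLD=5658147/32768 → NEW=255, ERR=-2697693/32768
(1,3): OLD=14356359/131072 → NEW=0, ERR=14356359/131072
(1,4): OLD=1636591829/8388608 → NEW=255, ERR=-502503211/8388608
(1,5): OLD=13009285187/134217728 → NEW=0, ERR=13009285187/134217728
(2,0): OLD=2342509/16384 → NEW=255, ERR=-1835411/16384
(2,1): OLD=64183231/524288 → NEW=0, ERR=64183231/524288
(2,2): OLD=1900959101/8388608 → NEW=255, ERR=-238135939/8388608
(2,3): OLD=11974315605/67108864 → NEW=255, ERR=-5138444715/67108864
(2,4): OLD=285187667967/2147483648 → NEW=255, ERR=-262420662273/2147483648
(2,5): OLD=4710154449385/34359738368 → NEW=255, ERR=-4051578834455/34359738368
(3,0): OLD=1836652381/8388608 → NEW=255, ERR=-302442659/8388608
(3,1): OLD=15714096345/67108864 → NEW=255, ERR=-1398663975/67108864
(3,2): OLD=112906681339/536870912 → NEW=255, ERR=-23995401221/536870912
(3,3): OLD=5423053695377/34359738368 → NEW=255, ERR=-3338679588463/34359738368
(3,4): OLD=36120804610353/274877906944 → NEW=255, ERR=-33973061660367/274877906944
(3,5): OLD=564892128248895/4398046511104 → NEW=255, ERR=-556609732082625/4398046511104
Output grid:
  Row 0: ......  (6 black, running=6)
  Row 1: #.#.#.  (3 black, running=9)
  Row 2: #.####  (1 black, running=10)
  Row 3: ######  (0 black, running=10)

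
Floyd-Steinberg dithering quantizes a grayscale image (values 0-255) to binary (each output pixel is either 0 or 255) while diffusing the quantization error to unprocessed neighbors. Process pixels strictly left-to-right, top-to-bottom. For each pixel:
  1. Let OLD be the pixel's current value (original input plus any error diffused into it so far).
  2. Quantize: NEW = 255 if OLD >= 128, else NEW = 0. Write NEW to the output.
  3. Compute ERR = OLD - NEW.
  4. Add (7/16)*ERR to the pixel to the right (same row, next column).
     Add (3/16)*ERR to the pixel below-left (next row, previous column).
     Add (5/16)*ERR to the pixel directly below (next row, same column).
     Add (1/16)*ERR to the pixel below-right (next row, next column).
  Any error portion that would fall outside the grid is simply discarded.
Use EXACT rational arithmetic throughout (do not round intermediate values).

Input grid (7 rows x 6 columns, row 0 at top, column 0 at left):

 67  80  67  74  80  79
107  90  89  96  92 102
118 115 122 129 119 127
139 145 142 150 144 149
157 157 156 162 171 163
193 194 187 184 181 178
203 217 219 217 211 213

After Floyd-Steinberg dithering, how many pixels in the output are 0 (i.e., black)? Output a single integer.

(0,0): OLD=67 → NEW=0, ERR=67
(0,1): OLD=1749/16 → NEW=0, ERR=1749/16
(0,2): OLD=29395/256 → NEW=0, ERR=29395/256
(0,3): OLD=508869/4096 → NEW=0, ERR=508869/4096
(0,4): OLD=8804963/65536 → NEW=255, ERR=-7906717/65536
(0,5): OLD=27490485/1048576 → NEW=0, ERR=27490485/1048576
(1,0): OLD=37999/256 → NEW=255, ERR=-27281/256
(1,1): OLD=211465/2048 → NEW=0, ERR=211465/2048
(1,2): OLD=13119165/65536 → NEW=255, ERR=-3592515/65536
(1,3): OLD=25007545/262144 → NEW=0, ERR=25007545/262144
(1,4): OLD=1823919691/16777216 → NEW=0, ERR=1823919691/16777216
(1,5): OLD=40322973597/268435456 → NEW=255, ERR=-28128067683/268435456
(2,0): OLD=3409779/32768 → NEW=0, ERR=3409779/32768
(2,1): OLD=184396065/1048576 → NEW=255, ERR=-82990815/1048576
(2,2): OLD=1586844067/16777216 → NEW=0, ERR=1586844067/16777216
(2,3): OLD=29145285963/134217728 → NEW=255, ERR=-5080234677/134217728
(2,4): OLD=527114921057/4294967296 → NEW=0, ERR=527114921057/4294967296
(2,5): OLD=10633856019127/68719476736 → NEW=255, ERR=-6889610548553/68719476736
(3,0): OLD=2628625219/16777216 → NEW=255, ERR=-1649564861/16777216
(3,1): OLD=13621630471/134217728 → NEW=0, ERR=13621630471/134217728
(3,2): OLD=218952162821/1073741824 → NEW=255, ERR=-54852002299/1073741824
(3,3): OLD=9946804742031/68719476736 → NEW=255, ERR=-7576661825649/68719476736
(3,4): OLD=62096161752239/549755813888 → NEW=0, ERR=62096161752239/549755813888
(3,5): OLD=1537177280527841/8796093022208 → NEW=255, ERR=-705826440135199/8796093022208
(4,0): OLD=312037229709/2147483648 → NEW=255, ERR=-235571100531/2147483648
(4,1): OLD=4294955341737/34359738368 → NEW=0, ERR=4294955341737/34359738368
(4,2): OLD=198344837305899/1099511627776 → NEW=255, ERR=-82030627776981/1099511627776
(4,3): OLD=1985995318863863/17592186044416 → NEW=0, ERR=1985995318863863/17592186044416
(4,4): OLD=65794990061750119/281474976710656 → NEW=255, ERR=-5981128999467161/281474976710656
(4,5): OLD=611079840660635249/4503599627370496 → NEW=255, ERR=-537338064318841231/4503599627370496
(5,0): OLD=100142050063115/549755813888 → NEW=255, ERR=-40045682478325/549755813888
(5,1): OLD=3172733105795259/17592186044416 → NEW=255, ERR=-1313274335530821/17592186044416
(5,2): OLD=22518726582789689/140737488355328 → NEW=255, ERR=-13369332947818951/140737488355328
(5,3): OLD=761428067966506371/4503599627370496 → NEW=255, ERR=-386989837012970109/4503599627370496
(5,4): OLD=1093925743811177251/9007199254740992 → NEW=0, ERR=1093925743811177251/9007199254740992
(5,5): OLD=27745206913009224511/144115188075855872 → NEW=255, ERR=-9004166046334022849/144115188075855872
(6,0): OLD=46792288069138705/281474976710656 → NEW=255, ERR=-24983830992078575/281474976710656
(6,1): OLD=596612968236565821/4503599627370496 → NEW=255, ERR=-551804936742910659/4503599627370496
(6,2): OLD=2070429381130002677/18014398509481984 → NEW=0, ERR=2070429381130002677/18014398509481984
(6,3): OLD=74151480398118302785/288230376151711744 → NEW=255, ERR=652734479431808065/288230376151711744
(6,4): OLD=1073870664407155640289/4611686018427387904 → NEW=255, ERR=-102109270291828275231/4611686018427387904
(6,5): OLD=14121284472175619146887/73786976294838206464 → NEW=255, ERR=-4694394483008123501433/73786976294838206464
Output grid:
  Row 0: ....#.  (5 black, running=5)
  Row 1: #.#..#  (3 black, running=8)
  Row 2: .#.#.#  (3 black, running=11)
  Row 3: #.##.#  (2 black, running=13)
  Row 4: #.#.##  (2 black, running=15)
  Row 5: ####.#  (1 black, running=16)
  Row 6: ##.###  (1 black, running=17)

Answer: 17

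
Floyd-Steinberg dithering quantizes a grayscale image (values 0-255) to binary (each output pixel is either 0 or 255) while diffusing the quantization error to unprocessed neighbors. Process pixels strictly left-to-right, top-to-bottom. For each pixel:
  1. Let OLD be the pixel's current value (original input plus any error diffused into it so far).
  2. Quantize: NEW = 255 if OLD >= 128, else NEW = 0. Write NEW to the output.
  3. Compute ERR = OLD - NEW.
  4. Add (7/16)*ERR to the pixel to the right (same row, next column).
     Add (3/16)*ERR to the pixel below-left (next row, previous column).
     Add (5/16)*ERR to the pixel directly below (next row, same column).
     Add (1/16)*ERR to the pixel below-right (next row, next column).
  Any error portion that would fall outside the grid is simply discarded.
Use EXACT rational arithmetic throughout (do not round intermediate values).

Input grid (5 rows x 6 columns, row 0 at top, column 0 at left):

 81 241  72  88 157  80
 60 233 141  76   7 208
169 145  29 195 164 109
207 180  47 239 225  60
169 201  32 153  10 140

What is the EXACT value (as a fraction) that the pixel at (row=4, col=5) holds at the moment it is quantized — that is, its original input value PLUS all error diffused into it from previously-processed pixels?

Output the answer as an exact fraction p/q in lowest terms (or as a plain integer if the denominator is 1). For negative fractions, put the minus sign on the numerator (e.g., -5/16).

(0,0): OLD=81 → NEW=0, ERR=81
(0,1): OLD=4423/16 → NEW=255, ERR=343/16
(0,2): OLD=20833/256 → NEW=0, ERR=20833/256
(0,3): OLD=506279/4096 → NEW=0, ERR=506279/4096
(0,4): OLD=13833105/65536 → NEW=255, ERR=-2878575/65536
(0,5): OLD=63736055/1048576 → NEW=0, ERR=63736055/1048576
(1,0): OLD=22869/256 → NEW=0, ERR=22869/256
(1,1): OLD=612563/2048 → NEW=255, ERR=90323/2048
(1,2): OLD=13778383/65536 → NEW=255, ERR=-2933297/65536
(1,3): OLD=24089635/262144 → NEW=0, ERR=24089635/262144
(1,4): OLD=882479881/16777216 → NEW=0, ERR=882479881/16777216
(1,5): OLD=66373903215/268435456 → NEW=255, ERR=-2077138065/268435456
(2,0): OLD=6723521/32768 → NEW=255, ERR=-1632319/32768
(2,1): OLD=140697307/1048576 → NEW=255, ERR=-126689573/1048576
(2,2): OLD=-299630511/16777216 → NEW=0, ERR=-299630511/16777216
(2,3): OLD=29926349577/134217728 → NEW=255, ERR=-4299171063/134217728
(2,4): OLD=733221004187/4294967296 → NEW=255, ERR=-361995656293/4294967296
(2,5): OLD=5016197174509/68719476736 → NEW=0, ERR=5016197174509/68719476736
(3,0): OLD=2831643953/16777216 → NEW=255, ERR=-1446546127/16777216
(3,1): OLD=13161377245/134217728 → NEW=0, ERR=13161377245/134217728
(3,2): OLD=75981186599/1073741824 → NEW=0, ERR=75981186599/1073741824
(3,3): OLD=16700868414901/68719476736 → NEW=255, ERR=-822598152779/68719476736
(3,4): OLD=112759846307989/549755813888 → NEW=255, ERR=-27427886233451/549755813888
(3,5): OLD=490082820673179/8796093022208 → NEW=0, ERR=490082820673179/8796093022208
(4,0): OLD=344547023167/2147483648 → NEW=255, ERR=-203061307073/2147483648
(4,1): OLD=6808517657395/34359738368 → NEW=255, ERR=-1953215626445/34359738368
(4,2): OLD=36424163721385/1099511627776 → NEW=0, ERR=36424163721385/1099511627776
(4,3): OLD=2794003176299693/17592186044416 → NEW=255, ERR=-1692004265026387/17592186044416
(4,4): OLD=-10687830088502659/281474976710656 → NEW=0, ERR=-10687830088502659/281474976710656
(4,5): OLD=620059310768532555/4503599627370496 → NEW=255, ERR=-528358594210943925/4503599627370496
Target (4,5): original=140, with diffused error = 620059310768532555/4503599627370496

Answer: 620059310768532555/4503599627370496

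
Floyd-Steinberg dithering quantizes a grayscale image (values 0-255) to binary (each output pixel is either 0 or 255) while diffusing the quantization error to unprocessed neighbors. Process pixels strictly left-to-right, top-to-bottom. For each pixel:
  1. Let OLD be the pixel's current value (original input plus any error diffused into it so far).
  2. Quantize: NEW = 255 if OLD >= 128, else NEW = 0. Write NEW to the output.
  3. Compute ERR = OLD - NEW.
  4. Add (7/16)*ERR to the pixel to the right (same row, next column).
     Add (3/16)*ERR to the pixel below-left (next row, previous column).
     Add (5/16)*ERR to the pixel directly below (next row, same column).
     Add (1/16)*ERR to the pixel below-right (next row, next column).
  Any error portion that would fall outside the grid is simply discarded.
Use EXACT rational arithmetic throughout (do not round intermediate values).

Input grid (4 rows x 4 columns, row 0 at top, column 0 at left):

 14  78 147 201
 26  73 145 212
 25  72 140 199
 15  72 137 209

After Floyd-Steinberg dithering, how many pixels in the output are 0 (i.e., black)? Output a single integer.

(0,0): OLD=14 → NEW=0, ERR=14
(0,1): OLD=673/8 → NEW=0, ERR=673/8
(0,2): OLD=23527/128 → NEW=255, ERR=-9113/128
(0,3): OLD=347857/2048 → NEW=255, ERR=-174383/2048
(1,0): OLD=5907/128 → NEW=0, ERR=5907/128
(1,1): OLD=109573/1024 → NEW=0, ERR=109573/1024
(1,2): OLD=5205481/32768 → NEW=255, ERR=-3150359/32768
(1,3): OLD=72812975/524288 → NEW=255, ERR=-60880465/524288
(2,0): OLD=974599/16384 → NEW=0, ERR=974599/16384
(2,1): OLD=60985917/524288 → NEW=0, ERR=60985917/524288
(2,2): OLD=152842225/1048576 → NEW=255, ERR=-114544655/1048576
(2,3): OLD=1827237261/16777216 → NEW=0, ERR=1827237261/16777216
(3,0): OLD=464722711/8388608 → NEW=0, ERR=464722711/8388608
(3,1): OLD=15545531721/134217728 → NEW=0, ERR=15545531721/134217728
(3,2): OLD=389181491639/2147483648 → NEW=255, ERR=-158426838601/2147483648
(3,3): OLD=7007041842305/34359738368 → NEW=255, ERR=-1754691441535/34359738368
Output grid:
  Row 0: ..##  (2 black, running=2)
  Row 1: ..##  (2 black, running=4)
  Row 2: ..#.  (3 black, running=7)
  Row 3: ..##  (2 black, running=9)

Answer: 9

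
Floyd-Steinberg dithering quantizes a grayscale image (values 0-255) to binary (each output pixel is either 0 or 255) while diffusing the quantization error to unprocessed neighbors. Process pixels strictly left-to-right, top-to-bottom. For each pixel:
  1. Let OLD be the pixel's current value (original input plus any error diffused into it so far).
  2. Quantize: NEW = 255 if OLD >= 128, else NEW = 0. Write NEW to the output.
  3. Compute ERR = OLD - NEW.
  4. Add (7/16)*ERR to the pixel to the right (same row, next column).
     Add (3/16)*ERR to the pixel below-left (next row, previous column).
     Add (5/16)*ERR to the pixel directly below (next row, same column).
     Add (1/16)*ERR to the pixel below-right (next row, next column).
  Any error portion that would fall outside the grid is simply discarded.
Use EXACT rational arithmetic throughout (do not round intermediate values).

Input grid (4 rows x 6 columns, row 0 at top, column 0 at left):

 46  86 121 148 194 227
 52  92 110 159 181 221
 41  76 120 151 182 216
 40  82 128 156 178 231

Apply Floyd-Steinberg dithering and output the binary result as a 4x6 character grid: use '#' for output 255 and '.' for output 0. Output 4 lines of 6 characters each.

(0,0): OLD=46 → NEW=0, ERR=46
(0,1): OLD=849/8 → NEW=0, ERR=849/8
(0,2): OLD=21431/128 → NEW=255, ERR=-11209/128
(0,3): OLD=224641/2048 → NEW=0, ERR=224641/2048
(0,4): OLD=7929479/32768 → NEW=255, ERR=-426361/32768
(0,5): OLD=116028849/524288 → NEW=255, ERR=-17664591/524288
(1,0): OLD=11043/128 → NEW=0, ERR=11043/128
(1,1): OLD=152949/1024 → NEW=255, ERR=-108171/1024
(1,2): OLD=2084633/32768 → NEW=0, ERR=2084633/32768
(1,3): OLD=27944229/131072 → NEW=255, ERR=-5479131/131072
(1,4): OLD=1335327823/8388608 → NEW=255, ERR=-803767217/8388608
(1,5): OLD=22513431673/134217728 → NEW=255, ERR=-11712088967/134217728
(2,0): OLD=788951/16384 → NEW=0, ERR=788951/16384
(2,1): OLD=42664749/524288 → NEW=0, ERR=42664749/524288
(2,2): OLD=1350923719/8388608 → NEW=255, ERR=-788171321/8388608
(2,3): OLD=5559360079/67108864 → NEW=0, ERR=5559360079/67108864
(2,4): OLD=363624790637/2147483648 → NEW=255, ERR=-183983539603/2147483648
(2,5): OLD=4991087185355/34359738368 → NEW=255, ERR=-3770646098485/34359738368
(3,0): OLD=589770727/8388608 → NEW=0, ERR=589770727/8388608
(3,1): OLD=8293428827/67108864 → NEW=0, ERR=8293428827/67108864
(3,2): OLD=93052635265/536870912 → NEW=255, ERR=-43849447295/536870912
(3,3): OLD=4268109796803/34359738368 → NEW=0, ERR=4268109796803/34359738368
(3,4): OLD=52274537173219/274877906944 → NEW=255, ERR=-17819329097501/274877906944
(3,5): OLD=716837703373933/4398046511104 → NEW=255, ERR=-404664156957587/4398046511104
Row 0: ..#.##
Row 1: .#.###
Row 2: ..#.##
Row 3: ..#.##

Answer: ..#.##
.#.###
..#.##
..#.##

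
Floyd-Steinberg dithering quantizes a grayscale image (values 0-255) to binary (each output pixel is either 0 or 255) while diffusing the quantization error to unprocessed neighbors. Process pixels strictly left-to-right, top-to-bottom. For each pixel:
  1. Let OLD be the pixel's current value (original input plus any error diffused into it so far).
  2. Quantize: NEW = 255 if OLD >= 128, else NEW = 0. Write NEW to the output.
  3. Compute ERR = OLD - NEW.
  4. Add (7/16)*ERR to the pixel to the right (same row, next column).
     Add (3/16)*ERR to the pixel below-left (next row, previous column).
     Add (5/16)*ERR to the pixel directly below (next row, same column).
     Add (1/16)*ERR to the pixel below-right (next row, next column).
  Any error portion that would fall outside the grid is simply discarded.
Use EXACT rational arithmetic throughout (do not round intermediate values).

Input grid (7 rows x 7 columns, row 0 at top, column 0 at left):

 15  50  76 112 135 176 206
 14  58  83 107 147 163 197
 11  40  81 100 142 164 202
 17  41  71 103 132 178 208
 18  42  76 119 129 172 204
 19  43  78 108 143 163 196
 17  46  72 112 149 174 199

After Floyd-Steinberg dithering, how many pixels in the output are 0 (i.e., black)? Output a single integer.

(0,0): OLD=15 → NEW=0, ERR=15
(0,1): OLD=905/16 → NEW=0, ERR=905/16
(0,2): OLD=25791/256 → NEW=0, ERR=25791/256
(0,3): OLD=639289/4096 → NEW=255, ERR=-405191/4096
(0,4): OLD=6011023/65536 → NEW=0, ERR=6011023/65536
(0,5): OLD=226626537/1048576 → NEW=255, ERR=-40760343/1048576
(0,6): OLD=3170784095/16777216 → NEW=255, ERR=-1107405985/16777216
(1,0): OLD=7499/256 → NEW=0, ERR=7499/256
(1,1): OLD=221837/2048 → NEW=0, ERR=221837/2048
(1,2): OLD=9624593/65536 → NEW=255, ERR=-7087087/65536
(1,3): OLD=13702077/262144 → NEW=0, ERR=13702077/262144
(1,4): OLD=3104780823/16777216 → NEW=255, ERR=-1173409257/16777216
(1,5): OLD=15248445511/134217728 → NEW=0, ERR=15248445511/134217728
(1,6): OLD=480279833929/2147483648 → NEW=255, ERR=-67328496311/2147483648
(2,0): OLD=1325919/32768 → NEW=0, ERR=1325919/32768
(2,1): OLD=76658309/1048576 → NEW=0, ERR=76658309/1048576
(2,2): OLD=1606601167/16777216 → NEW=0, ERR=1606601167/16777216
(2,3): OLD=18569948183/134217728 → NEW=255, ERR=-15655572457/134217728
(2,4): OLD=100589050247/1073741824 → NEW=0, ERR=100589050247/1073741824
(2,5): OLD=7910937562861/34359738368 → NEW=255, ERR=-850795720979/34359738368
(2,6): OLD=103612426704459/549755813888 → NEW=255, ERR=-36575305836981/549755813888
(3,0): OLD=727334639/16777216 → NEW=0, ERR=727334639/16777216
(3,1): OLD=13864267459/134217728 → NEW=0, ERR=13864267459/134217728
(3,2): OLD=138315402041/1073741824 → NEW=255, ERR=-135488763079/1073741824
(3,3): OLD=149867977887/4294967296 → NEW=0, ERR=149867977887/4294967296
(3,4): OLD=90494408522479/549755813888 → NEW=255, ERR=-49693324018961/549755813888
(3,5): OLD=545781654178749/4398046511104 → NEW=0, ERR=545781654178749/4398046511104
(3,6): OLD=16885256282440803/70368744177664 → NEW=255, ERR=-1058773482863517/70368744177664
(4,0): OLD=109340893601/2147483648 → NEW=0, ERR=109340893601/2147483648
(4,1): OLD=2597802918701/34359738368 → NEW=0, ERR=2597802918701/34359738368
(4,2): OLD=45433944132547/549755813888 → NEW=0, ERR=45433944132547/549755813888
(4,3): OLD=621118982832465/4398046511104 → NEW=255, ERR=-500382877499055/4398046511104
(4,4): OLD=2688982333779683/35184372088832 → NEW=0, ERR=2688982333779683/35184372088832
(4,5): OLD=265426003061129251/1125899906842624 → NEW=255, ERR=-21678473183739869/1125899906842624
(4,6): OLD=3578206208488824037/18014398509481984 → NEW=255, ERR=-1015465411429081883/18014398509481984
(5,0): OLD=26986040708055/549755813888 → NEW=0, ERR=26986040708055/549755813888
(5,1): OLD=469625809783453/4398046511104 → NEW=0, ERR=469625809783453/4398046511104
(5,2): OLD=4712435310370203/35184372088832 → NEW=255, ERR=-4259579572281957/35184372088832
(5,3): OLD=10970471144693927/281474976710656 → NEW=0, ERR=10970471144693927/281474976710656
(5,4): OLD=3120335916121125261/18014398509481984 → NEW=255, ERR=-1473335703796780659/18014398509481984
(5,5): OLD=16632143126030156093/144115188075855872 → NEW=0, ERR=16632143126030156093/144115188075855872
(5,6): OLD=524976770663413128691/2305843009213693952 → NEW=255, ERR=-63013196686078829069/2305843009213693952
(6,0): OLD=3684587708692847/70368744177664 → NEW=0, ERR=3684587708692847/70368744177664
(6,1): OLD=93050310235226171/1125899906842624 → NEW=0, ERR=93050310235226171/1125899906842624
(6,2): OLD=1518725993805064017/18014398509481984 → NEW=0, ERR=1518725993805064017/18014398509481984
(6,3): OLD=19911261499765258063/144115188075855872 → NEW=255, ERR=-16838111459577989297/144115188075855872
(6,4): OLD=27785463826012125789/288230376151711744 → NEW=0, ERR=27785463826012125789/288230376151711744
(6,5): OLD=8928397801845791082433/36893488147419103232 → NEW=255, ERR=-479441675746080241727/36893488147419103232
(6,6): OLD=113329547436537276632887/590295810358705651712 → NEW=255, ERR=-37195884204932664553673/590295810358705651712
Output grid:
  Row 0: ...#.##  (4 black, running=4)
  Row 1: ..#.#.#  (4 black, running=8)
  Row 2: ...#.##  (4 black, running=12)
  Row 3: ..#.#.#  (4 black, running=16)
  Row 4: ...#.##  (4 black, running=20)
  Row 5: ..#.#.#  (4 black, running=24)
  Row 6: ...#.##  (4 black, running=28)

Answer: 28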